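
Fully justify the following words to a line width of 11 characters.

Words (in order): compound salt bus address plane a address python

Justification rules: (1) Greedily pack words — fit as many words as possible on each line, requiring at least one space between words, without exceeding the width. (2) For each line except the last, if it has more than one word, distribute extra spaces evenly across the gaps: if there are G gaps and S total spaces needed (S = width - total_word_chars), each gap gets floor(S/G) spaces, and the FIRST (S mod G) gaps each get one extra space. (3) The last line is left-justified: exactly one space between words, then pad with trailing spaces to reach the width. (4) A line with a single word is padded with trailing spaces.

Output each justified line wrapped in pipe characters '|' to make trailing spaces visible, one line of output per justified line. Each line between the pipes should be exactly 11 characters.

Line 1: ['compound'] (min_width=8, slack=3)
Line 2: ['salt', 'bus'] (min_width=8, slack=3)
Line 3: ['address'] (min_width=7, slack=4)
Line 4: ['plane', 'a'] (min_width=7, slack=4)
Line 5: ['address'] (min_width=7, slack=4)
Line 6: ['python'] (min_width=6, slack=5)

Answer: |compound   |
|salt    bus|
|address    |
|plane     a|
|address    |
|python     |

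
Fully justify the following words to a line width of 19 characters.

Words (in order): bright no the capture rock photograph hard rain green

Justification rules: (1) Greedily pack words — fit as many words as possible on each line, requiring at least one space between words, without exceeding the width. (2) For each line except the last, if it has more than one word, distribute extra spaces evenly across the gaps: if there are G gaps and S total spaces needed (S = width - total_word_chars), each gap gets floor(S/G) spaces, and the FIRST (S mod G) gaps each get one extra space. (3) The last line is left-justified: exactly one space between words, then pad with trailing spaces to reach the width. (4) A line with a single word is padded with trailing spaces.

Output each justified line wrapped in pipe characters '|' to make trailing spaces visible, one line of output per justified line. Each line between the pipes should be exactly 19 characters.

Line 1: ['bright', 'no', 'the'] (min_width=13, slack=6)
Line 2: ['capture', 'rock'] (min_width=12, slack=7)
Line 3: ['photograph', 'hard'] (min_width=15, slack=4)
Line 4: ['rain', 'green'] (min_width=10, slack=9)

Answer: |bright    no    the|
|capture        rock|
|photograph     hard|
|rain green         |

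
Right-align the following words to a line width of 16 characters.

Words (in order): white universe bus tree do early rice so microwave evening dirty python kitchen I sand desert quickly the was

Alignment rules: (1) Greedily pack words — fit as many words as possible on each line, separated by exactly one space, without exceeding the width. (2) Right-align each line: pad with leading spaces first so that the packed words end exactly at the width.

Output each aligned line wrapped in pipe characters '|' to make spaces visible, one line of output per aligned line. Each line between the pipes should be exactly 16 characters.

Line 1: ['white', 'universe'] (min_width=14, slack=2)
Line 2: ['bus', 'tree', 'do'] (min_width=11, slack=5)
Line 3: ['early', 'rice', 'so'] (min_width=13, slack=3)
Line 4: ['microwave'] (min_width=9, slack=7)
Line 5: ['evening', 'dirty'] (min_width=13, slack=3)
Line 6: ['python', 'kitchen', 'I'] (min_width=16, slack=0)
Line 7: ['sand', 'desert'] (min_width=11, slack=5)
Line 8: ['quickly', 'the', 'was'] (min_width=15, slack=1)

Answer: |  white universe|
|     bus tree do|
|   early rice so|
|       microwave|
|   evening dirty|
|python kitchen I|
|     sand desert|
| quickly the was|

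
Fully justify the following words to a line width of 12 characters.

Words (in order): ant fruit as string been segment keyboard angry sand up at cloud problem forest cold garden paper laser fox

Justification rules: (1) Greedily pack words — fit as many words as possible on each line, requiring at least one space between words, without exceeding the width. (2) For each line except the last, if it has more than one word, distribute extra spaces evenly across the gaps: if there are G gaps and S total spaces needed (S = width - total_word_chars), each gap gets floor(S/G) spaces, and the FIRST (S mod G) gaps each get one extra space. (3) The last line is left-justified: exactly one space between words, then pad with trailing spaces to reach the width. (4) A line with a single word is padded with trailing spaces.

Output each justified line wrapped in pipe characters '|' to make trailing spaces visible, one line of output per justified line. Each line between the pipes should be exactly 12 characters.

Line 1: ['ant', 'fruit', 'as'] (min_width=12, slack=0)
Line 2: ['string', 'been'] (min_width=11, slack=1)
Line 3: ['segment'] (min_width=7, slack=5)
Line 4: ['keyboard'] (min_width=8, slack=4)
Line 5: ['angry', 'sand'] (min_width=10, slack=2)
Line 6: ['up', 'at', 'cloud'] (min_width=11, slack=1)
Line 7: ['problem'] (min_width=7, slack=5)
Line 8: ['forest', 'cold'] (min_width=11, slack=1)
Line 9: ['garden', 'paper'] (min_width=12, slack=0)
Line 10: ['laser', 'fox'] (min_width=9, slack=3)

Answer: |ant fruit as|
|string  been|
|segment     |
|keyboard    |
|angry   sand|
|up  at cloud|
|problem     |
|forest  cold|
|garden paper|
|laser fox   |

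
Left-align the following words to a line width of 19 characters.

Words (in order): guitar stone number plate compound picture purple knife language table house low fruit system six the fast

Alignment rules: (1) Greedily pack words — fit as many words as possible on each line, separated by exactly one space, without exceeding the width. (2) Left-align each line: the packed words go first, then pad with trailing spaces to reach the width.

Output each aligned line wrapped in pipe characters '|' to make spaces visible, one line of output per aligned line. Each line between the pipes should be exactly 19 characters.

Answer: |guitar stone number|
|plate compound     |
|picture purple     |
|knife language     |
|table house low    |
|fruit system six   |
|the fast           |

Derivation:
Line 1: ['guitar', 'stone', 'number'] (min_width=19, slack=0)
Line 2: ['plate', 'compound'] (min_width=14, slack=5)
Line 3: ['picture', 'purple'] (min_width=14, slack=5)
Line 4: ['knife', 'language'] (min_width=14, slack=5)
Line 5: ['table', 'house', 'low'] (min_width=15, slack=4)
Line 6: ['fruit', 'system', 'six'] (min_width=16, slack=3)
Line 7: ['the', 'fast'] (min_width=8, slack=11)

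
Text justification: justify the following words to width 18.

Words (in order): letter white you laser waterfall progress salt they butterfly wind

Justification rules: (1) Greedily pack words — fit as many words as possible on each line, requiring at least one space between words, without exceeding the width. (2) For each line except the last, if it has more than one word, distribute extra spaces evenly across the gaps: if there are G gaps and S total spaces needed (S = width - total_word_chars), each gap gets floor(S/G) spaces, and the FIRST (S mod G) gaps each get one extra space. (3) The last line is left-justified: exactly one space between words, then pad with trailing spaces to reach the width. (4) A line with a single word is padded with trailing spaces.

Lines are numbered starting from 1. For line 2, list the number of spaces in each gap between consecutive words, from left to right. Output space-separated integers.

Answer: 4

Derivation:
Line 1: ['letter', 'white', 'you'] (min_width=16, slack=2)
Line 2: ['laser', 'waterfall'] (min_width=15, slack=3)
Line 3: ['progress', 'salt', 'they'] (min_width=18, slack=0)
Line 4: ['butterfly', 'wind'] (min_width=14, slack=4)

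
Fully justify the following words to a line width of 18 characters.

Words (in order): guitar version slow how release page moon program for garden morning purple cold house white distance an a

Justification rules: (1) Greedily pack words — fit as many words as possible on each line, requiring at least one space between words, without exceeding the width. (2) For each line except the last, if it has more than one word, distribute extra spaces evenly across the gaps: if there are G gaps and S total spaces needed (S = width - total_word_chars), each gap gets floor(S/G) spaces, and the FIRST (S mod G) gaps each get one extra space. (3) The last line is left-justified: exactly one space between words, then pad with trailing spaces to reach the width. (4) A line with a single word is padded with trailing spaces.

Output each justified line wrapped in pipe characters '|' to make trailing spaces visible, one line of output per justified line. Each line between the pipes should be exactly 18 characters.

Line 1: ['guitar', 'version'] (min_width=14, slack=4)
Line 2: ['slow', 'how', 'release'] (min_width=16, slack=2)
Line 3: ['page', 'moon', 'program'] (min_width=17, slack=1)
Line 4: ['for', 'garden', 'morning'] (min_width=18, slack=0)
Line 5: ['purple', 'cold', 'house'] (min_width=17, slack=1)
Line 6: ['white', 'distance', 'an'] (min_width=17, slack=1)
Line 7: ['a'] (min_width=1, slack=17)

Answer: |guitar     version|
|slow  how  release|
|page  moon program|
|for garden morning|
|purple  cold house|
|white  distance an|
|a                 |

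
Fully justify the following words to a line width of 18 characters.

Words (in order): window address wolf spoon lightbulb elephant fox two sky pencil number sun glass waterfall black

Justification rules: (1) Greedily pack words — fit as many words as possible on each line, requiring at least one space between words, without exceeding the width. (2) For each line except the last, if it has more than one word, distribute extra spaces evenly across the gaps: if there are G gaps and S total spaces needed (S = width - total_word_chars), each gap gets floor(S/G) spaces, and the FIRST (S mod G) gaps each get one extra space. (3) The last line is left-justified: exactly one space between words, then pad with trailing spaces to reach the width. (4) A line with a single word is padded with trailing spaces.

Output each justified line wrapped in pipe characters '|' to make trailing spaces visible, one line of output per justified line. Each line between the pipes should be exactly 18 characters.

Answer: |window     address|
|wolf         spoon|
|lightbulb elephant|
|fox two sky pencil|
|number  sun  glass|
|waterfall black   |

Derivation:
Line 1: ['window', 'address'] (min_width=14, slack=4)
Line 2: ['wolf', 'spoon'] (min_width=10, slack=8)
Line 3: ['lightbulb', 'elephant'] (min_width=18, slack=0)
Line 4: ['fox', 'two', 'sky', 'pencil'] (min_width=18, slack=0)
Line 5: ['number', 'sun', 'glass'] (min_width=16, slack=2)
Line 6: ['waterfall', 'black'] (min_width=15, slack=3)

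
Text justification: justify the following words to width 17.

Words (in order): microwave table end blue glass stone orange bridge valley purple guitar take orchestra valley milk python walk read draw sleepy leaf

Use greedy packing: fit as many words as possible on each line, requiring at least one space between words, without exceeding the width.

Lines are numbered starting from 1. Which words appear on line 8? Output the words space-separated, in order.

Line 1: ['microwave', 'table'] (min_width=15, slack=2)
Line 2: ['end', 'blue', 'glass'] (min_width=14, slack=3)
Line 3: ['stone', 'orange'] (min_width=12, slack=5)
Line 4: ['bridge', 'valley'] (min_width=13, slack=4)
Line 5: ['purple', 'guitar'] (min_width=13, slack=4)
Line 6: ['take', 'orchestra'] (min_width=14, slack=3)
Line 7: ['valley', 'milk'] (min_width=11, slack=6)
Line 8: ['python', 'walk', 'read'] (min_width=16, slack=1)
Line 9: ['draw', 'sleepy', 'leaf'] (min_width=16, slack=1)

Answer: python walk read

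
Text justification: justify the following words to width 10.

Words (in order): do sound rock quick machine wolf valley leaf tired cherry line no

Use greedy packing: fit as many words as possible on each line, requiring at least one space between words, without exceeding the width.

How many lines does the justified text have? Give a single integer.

Answer: 8

Derivation:
Line 1: ['do', 'sound'] (min_width=8, slack=2)
Line 2: ['rock', 'quick'] (min_width=10, slack=0)
Line 3: ['machine'] (min_width=7, slack=3)
Line 4: ['wolf'] (min_width=4, slack=6)
Line 5: ['valley'] (min_width=6, slack=4)
Line 6: ['leaf', 'tired'] (min_width=10, slack=0)
Line 7: ['cherry'] (min_width=6, slack=4)
Line 8: ['line', 'no'] (min_width=7, slack=3)
Total lines: 8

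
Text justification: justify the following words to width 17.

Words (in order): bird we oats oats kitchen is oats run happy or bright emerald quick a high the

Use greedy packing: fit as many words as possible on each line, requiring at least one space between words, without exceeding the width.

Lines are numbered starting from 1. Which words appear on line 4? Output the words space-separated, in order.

Line 1: ['bird', 'we', 'oats', 'oats'] (min_width=17, slack=0)
Line 2: ['kitchen', 'is', 'oats'] (min_width=15, slack=2)
Line 3: ['run', 'happy', 'or'] (min_width=12, slack=5)
Line 4: ['bright', 'emerald'] (min_width=14, slack=3)
Line 5: ['quick', 'a', 'high', 'the'] (min_width=16, slack=1)

Answer: bright emerald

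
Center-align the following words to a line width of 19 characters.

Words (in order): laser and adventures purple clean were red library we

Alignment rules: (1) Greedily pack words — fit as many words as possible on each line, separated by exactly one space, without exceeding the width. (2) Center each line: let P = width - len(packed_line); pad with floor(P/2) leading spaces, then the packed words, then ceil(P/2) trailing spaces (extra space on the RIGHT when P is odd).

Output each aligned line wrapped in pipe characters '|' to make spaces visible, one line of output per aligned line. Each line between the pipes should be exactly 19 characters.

Answer: |     laser and     |
| adventures purple |
|  clean were red   |
|    library we     |

Derivation:
Line 1: ['laser', 'and'] (min_width=9, slack=10)
Line 2: ['adventures', 'purple'] (min_width=17, slack=2)
Line 3: ['clean', 'were', 'red'] (min_width=14, slack=5)
Line 4: ['library', 'we'] (min_width=10, slack=9)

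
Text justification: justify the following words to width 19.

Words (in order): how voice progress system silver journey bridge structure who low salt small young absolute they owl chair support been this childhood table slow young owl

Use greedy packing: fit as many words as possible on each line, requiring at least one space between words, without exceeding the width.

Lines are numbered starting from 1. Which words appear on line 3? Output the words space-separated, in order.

Answer: journey bridge

Derivation:
Line 1: ['how', 'voice', 'progress'] (min_width=18, slack=1)
Line 2: ['system', 'silver'] (min_width=13, slack=6)
Line 3: ['journey', 'bridge'] (min_width=14, slack=5)
Line 4: ['structure', 'who', 'low'] (min_width=17, slack=2)
Line 5: ['salt', 'small', 'young'] (min_width=16, slack=3)
Line 6: ['absolute', 'they', 'owl'] (min_width=17, slack=2)
Line 7: ['chair', 'support', 'been'] (min_width=18, slack=1)
Line 8: ['this', 'childhood'] (min_width=14, slack=5)
Line 9: ['table', 'slow', 'young'] (min_width=16, slack=3)
Line 10: ['owl'] (min_width=3, slack=16)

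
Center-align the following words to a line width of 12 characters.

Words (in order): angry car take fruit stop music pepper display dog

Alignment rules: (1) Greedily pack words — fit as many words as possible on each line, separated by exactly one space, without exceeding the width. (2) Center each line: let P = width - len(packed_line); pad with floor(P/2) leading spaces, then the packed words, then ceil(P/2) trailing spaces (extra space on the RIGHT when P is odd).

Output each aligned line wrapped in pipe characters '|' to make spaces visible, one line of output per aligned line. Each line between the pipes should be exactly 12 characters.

Line 1: ['angry', 'car'] (min_width=9, slack=3)
Line 2: ['take', 'fruit'] (min_width=10, slack=2)
Line 3: ['stop', 'music'] (min_width=10, slack=2)
Line 4: ['pepper'] (min_width=6, slack=6)
Line 5: ['display', 'dog'] (min_width=11, slack=1)

Answer: | angry car  |
| take fruit |
| stop music |
|   pepper   |
|display dog |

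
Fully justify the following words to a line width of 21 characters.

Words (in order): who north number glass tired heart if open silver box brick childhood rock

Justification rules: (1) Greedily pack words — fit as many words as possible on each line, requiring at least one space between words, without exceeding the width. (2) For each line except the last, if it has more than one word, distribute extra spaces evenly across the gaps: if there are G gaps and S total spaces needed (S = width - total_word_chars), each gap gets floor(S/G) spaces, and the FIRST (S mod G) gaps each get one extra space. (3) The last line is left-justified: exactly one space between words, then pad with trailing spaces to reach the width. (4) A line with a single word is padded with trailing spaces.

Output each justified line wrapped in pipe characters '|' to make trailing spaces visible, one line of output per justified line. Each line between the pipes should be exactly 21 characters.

Answer: |who    north   number|
|glass  tired heart if|
|open silver box brick|
|childhood rock       |

Derivation:
Line 1: ['who', 'north', 'number'] (min_width=16, slack=5)
Line 2: ['glass', 'tired', 'heart', 'if'] (min_width=20, slack=1)
Line 3: ['open', 'silver', 'box', 'brick'] (min_width=21, slack=0)
Line 4: ['childhood', 'rock'] (min_width=14, slack=7)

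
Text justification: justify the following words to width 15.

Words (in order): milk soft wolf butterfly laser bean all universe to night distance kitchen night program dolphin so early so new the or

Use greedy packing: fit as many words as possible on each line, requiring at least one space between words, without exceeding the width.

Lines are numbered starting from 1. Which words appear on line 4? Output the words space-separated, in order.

Answer: universe to

Derivation:
Line 1: ['milk', 'soft', 'wolf'] (min_width=14, slack=1)
Line 2: ['butterfly', 'laser'] (min_width=15, slack=0)
Line 3: ['bean', 'all'] (min_width=8, slack=7)
Line 4: ['universe', 'to'] (min_width=11, slack=4)
Line 5: ['night', 'distance'] (min_width=14, slack=1)
Line 6: ['kitchen', 'night'] (min_width=13, slack=2)
Line 7: ['program', 'dolphin'] (min_width=15, slack=0)
Line 8: ['so', 'early', 'so', 'new'] (min_width=15, slack=0)
Line 9: ['the', 'or'] (min_width=6, slack=9)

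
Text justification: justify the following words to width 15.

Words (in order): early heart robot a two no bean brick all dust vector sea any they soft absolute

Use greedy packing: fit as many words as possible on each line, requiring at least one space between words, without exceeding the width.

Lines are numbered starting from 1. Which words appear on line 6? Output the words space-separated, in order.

Line 1: ['early', 'heart'] (min_width=11, slack=4)
Line 2: ['robot', 'a', 'two', 'no'] (min_width=14, slack=1)
Line 3: ['bean', 'brick', 'all'] (min_width=14, slack=1)
Line 4: ['dust', 'vector', 'sea'] (min_width=15, slack=0)
Line 5: ['any', 'they', 'soft'] (min_width=13, slack=2)
Line 6: ['absolute'] (min_width=8, slack=7)

Answer: absolute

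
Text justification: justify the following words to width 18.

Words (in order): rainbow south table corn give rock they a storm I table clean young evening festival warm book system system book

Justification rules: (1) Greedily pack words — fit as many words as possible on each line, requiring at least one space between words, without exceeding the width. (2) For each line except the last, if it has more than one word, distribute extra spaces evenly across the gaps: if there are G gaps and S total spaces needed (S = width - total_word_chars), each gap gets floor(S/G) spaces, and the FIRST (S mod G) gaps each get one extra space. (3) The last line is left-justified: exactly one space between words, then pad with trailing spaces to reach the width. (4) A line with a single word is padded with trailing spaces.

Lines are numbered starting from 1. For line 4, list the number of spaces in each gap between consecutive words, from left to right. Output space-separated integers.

Answer: 4 3

Derivation:
Line 1: ['rainbow', 'south'] (min_width=13, slack=5)
Line 2: ['table', 'corn', 'give'] (min_width=15, slack=3)
Line 3: ['rock', 'they', 'a', 'storm'] (min_width=17, slack=1)
Line 4: ['I', 'table', 'clean'] (min_width=13, slack=5)
Line 5: ['young', 'evening'] (min_width=13, slack=5)
Line 6: ['festival', 'warm', 'book'] (min_width=18, slack=0)
Line 7: ['system', 'system', 'book'] (min_width=18, slack=0)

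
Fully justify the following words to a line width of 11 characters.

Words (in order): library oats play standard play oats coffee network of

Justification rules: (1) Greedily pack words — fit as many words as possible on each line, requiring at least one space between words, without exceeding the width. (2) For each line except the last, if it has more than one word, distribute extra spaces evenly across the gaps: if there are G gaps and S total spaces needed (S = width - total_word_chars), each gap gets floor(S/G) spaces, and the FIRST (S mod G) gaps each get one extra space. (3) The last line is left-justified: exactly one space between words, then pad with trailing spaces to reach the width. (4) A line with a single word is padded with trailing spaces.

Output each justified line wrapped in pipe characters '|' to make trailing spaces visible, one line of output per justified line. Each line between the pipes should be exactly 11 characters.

Line 1: ['library'] (min_width=7, slack=4)
Line 2: ['oats', 'play'] (min_width=9, slack=2)
Line 3: ['standard'] (min_width=8, slack=3)
Line 4: ['play', 'oats'] (min_width=9, slack=2)
Line 5: ['coffee'] (min_width=6, slack=5)
Line 6: ['network', 'of'] (min_width=10, slack=1)

Answer: |library    |
|oats   play|
|standard   |
|play   oats|
|coffee     |
|network of |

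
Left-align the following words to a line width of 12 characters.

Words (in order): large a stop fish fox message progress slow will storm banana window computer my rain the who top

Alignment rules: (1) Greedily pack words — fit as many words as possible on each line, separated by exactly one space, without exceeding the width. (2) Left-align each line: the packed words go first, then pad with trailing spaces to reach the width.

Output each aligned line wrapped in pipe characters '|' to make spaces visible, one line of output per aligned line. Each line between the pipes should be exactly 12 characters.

Line 1: ['large', 'a', 'stop'] (min_width=12, slack=0)
Line 2: ['fish', 'fox'] (min_width=8, slack=4)
Line 3: ['message'] (min_width=7, slack=5)
Line 4: ['progress'] (min_width=8, slack=4)
Line 5: ['slow', 'will'] (min_width=9, slack=3)
Line 6: ['storm', 'banana'] (min_width=12, slack=0)
Line 7: ['window'] (min_width=6, slack=6)
Line 8: ['computer', 'my'] (min_width=11, slack=1)
Line 9: ['rain', 'the', 'who'] (min_width=12, slack=0)
Line 10: ['top'] (min_width=3, slack=9)

Answer: |large a stop|
|fish fox    |
|message     |
|progress    |
|slow will   |
|storm banana|
|window      |
|computer my |
|rain the who|
|top         |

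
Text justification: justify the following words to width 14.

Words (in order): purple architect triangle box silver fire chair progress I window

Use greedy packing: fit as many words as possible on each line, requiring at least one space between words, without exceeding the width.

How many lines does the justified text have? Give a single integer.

Line 1: ['purple'] (min_width=6, slack=8)
Line 2: ['architect'] (min_width=9, slack=5)
Line 3: ['triangle', 'box'] (min_width=12, slack=2)
Line 4: ['silver', 'fire'] (min_width=11, slack=3)
Line 5: ['chair', 'progress'] (min_width=14, slack=0)
Line 6: ['I', 'window'] (min_width=8, slack=6)
Total lines: 6

Answer: 6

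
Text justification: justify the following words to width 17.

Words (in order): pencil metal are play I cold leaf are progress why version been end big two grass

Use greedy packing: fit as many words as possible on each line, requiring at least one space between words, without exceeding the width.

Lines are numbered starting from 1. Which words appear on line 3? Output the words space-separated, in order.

Answer: are progress why

Derivation:
Line 1: ['pencil', 'metal', 'are'] (min_width=16, slack=1)
Line 2: ['play', 'I', 'cold', 'leaf'] (min_width=16, slack=1)
Line 3: ['are', 'progress', 'why'] (min_width=16, slack=1)
Line 4: ['version', 'been', 'end'] (min_width=16, slack=1)
Line 5: ['big', 'two', 'grass'] (min_width=13, slack=4)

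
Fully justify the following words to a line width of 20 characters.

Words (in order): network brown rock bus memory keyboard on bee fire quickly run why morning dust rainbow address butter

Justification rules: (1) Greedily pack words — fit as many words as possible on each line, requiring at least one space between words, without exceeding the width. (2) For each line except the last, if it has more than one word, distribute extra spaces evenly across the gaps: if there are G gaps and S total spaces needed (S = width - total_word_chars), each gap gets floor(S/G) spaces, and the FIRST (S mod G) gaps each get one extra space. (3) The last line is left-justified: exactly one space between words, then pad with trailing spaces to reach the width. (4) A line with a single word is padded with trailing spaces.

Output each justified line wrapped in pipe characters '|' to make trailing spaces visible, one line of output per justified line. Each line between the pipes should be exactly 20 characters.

Answer: |network  brown  rock|
|bus  memory keyboard|
|on  bee fire quickly|
|run why morning dust|
|rainbow      address|
|butter              |

Derivation:
Line 1: ['network', 'brown', 'rock'] (min_width=18, slack=2)
Line 2: ['bus', 'memory', 'keyboard'] (min_width=19, slack=1)
Line 3: ['on', 'bee', 'fire', 'quickly'] (min_width=19, slack=1)
Line 4: ['run', 'why', 'morning', 'dust'] (min_width=20, slack=0)
Line 5: ['rainbow', 'address'] (min_width=15, slack=5)
Line 6: ['butter'] (min_width=6, slack=14)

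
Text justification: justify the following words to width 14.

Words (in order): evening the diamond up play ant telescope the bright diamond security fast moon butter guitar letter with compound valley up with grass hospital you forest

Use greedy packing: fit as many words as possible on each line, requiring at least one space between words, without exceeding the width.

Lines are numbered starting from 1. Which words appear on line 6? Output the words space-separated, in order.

Answer: security fast

Derivation:
Line 1: ['evening', 'the'] (min_width=11, slack=3)
Line 2: ['diamond', 'up'] (min_width=10, slack=4)
Line 3: ['play', 'ant'] (min_width=8, slack=6)
Line 4: ['telescope', 'the'] (min_width=13, slack=1)
Line 5: ['bright', 'diamond'] (min_width=14, slack=0)
Line 6: ['security', 'fast'] (min_width=13, slack=1)
Line 7: ['moon', 'butter'] (min_width=11, slack=3)
Line 8: ['guitar', 'letter'] (min_width=13, slack=1)
Line 9: ['with', 'compound'] (min_width=13, slack=1)
Line 10: ['valley', 'up', 'with'] (min_width=14, slack=0)
Line 11: ['grass', 'hospital'] (min_width=14, slack=0)
Line 12: ['you', 'forest'] (min_width=10, slack=4)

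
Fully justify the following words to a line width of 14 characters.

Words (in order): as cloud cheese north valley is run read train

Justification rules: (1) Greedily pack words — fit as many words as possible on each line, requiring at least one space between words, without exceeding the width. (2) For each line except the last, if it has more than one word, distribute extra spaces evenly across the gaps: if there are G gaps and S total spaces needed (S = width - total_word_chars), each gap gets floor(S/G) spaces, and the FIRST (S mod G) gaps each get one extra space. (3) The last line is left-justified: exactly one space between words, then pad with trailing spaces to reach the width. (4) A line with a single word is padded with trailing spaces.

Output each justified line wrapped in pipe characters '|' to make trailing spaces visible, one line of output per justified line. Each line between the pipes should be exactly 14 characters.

Line 1: ['as', 'cloud'] (min_width=8, slack=6)
Line 2: ['cheese', 'north'] (min_width=12, slack=2)
Line 3: ['valley', 'is', 'run'] (min_width=13, slack=1)
Line 4: ['read', 'train'] (min_width=10, slack=4)

Answer: |as       cloud|
|cheese   north|
|valley  is run|
|read train    |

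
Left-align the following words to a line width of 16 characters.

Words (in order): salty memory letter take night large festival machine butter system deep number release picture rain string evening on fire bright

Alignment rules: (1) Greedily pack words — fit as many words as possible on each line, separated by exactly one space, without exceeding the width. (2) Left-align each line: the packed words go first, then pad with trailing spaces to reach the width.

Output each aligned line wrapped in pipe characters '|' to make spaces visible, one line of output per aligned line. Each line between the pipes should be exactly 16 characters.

Line 1: ['salty', 'memory'] (min_width=12, slack=4)
Line 2: ['letter', 'take'] (min_width=11, slack=5)
Line 3: ['night', 'large'] (min_width=11, slack=5)
Line 4: ['festival', 'machine'] (min_width=16, slack=0)
Line 5: ['butter', 'system'] (min_width=13, slack=3)
Line 6: ['deep', 'number'] (min_width=11, slack=5)
Line 7: ['release', 'picture'] (min_width=15, slack=1)
Line 8: ['rain', 'string'] (min_width=11, slack=5)
Line 9: ['evening', 'on', 'fire'] (min_width=15, slack=1)
Line 10: ['bright'] (min_width=6, slack=10)

Answer: |salty memory    |
|letter take     |
|night large     |
|festival machine|
|butter system   |
|deep number     |
|release picture |
|rain string     |
|evening on fire |
|bright          |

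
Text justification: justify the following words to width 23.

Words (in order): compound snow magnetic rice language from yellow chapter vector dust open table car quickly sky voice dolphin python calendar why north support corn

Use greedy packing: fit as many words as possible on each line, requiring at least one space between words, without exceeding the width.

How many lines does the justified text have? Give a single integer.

Line 1: ['compound', 'snow', 'magnetic'] (min_width=22, slack=1)
Line 2: ['rice', 'language', 'from'] (min_width=18, slack=5)
Line 3: ['yellow', 'chapter', 'vector'] (min_width=21, slack=2)
Line 4: ['dust', 'open', 'table', 'car'] (min_width=19, slack=4)
Line 5: ['quickly', 'sky', 'voice'] (min_width=17, slack=6)
Line 6: ['dolphin', 'python', 'calendar'] (min_width=23, slack=0)
Line 7: ['why', 'north', 'support', 'corn'] (min_width=22, slack=1)
Total lines: 7

Answer: 7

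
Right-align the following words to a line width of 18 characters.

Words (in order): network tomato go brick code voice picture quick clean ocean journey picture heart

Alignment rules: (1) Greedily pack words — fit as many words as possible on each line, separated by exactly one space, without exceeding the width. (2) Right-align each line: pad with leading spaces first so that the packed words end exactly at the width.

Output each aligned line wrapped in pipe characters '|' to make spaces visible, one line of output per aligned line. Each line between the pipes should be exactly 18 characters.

Answer: | network tomato go|
|  brick code voice|
|     picture quick|
|       clean ocean|
|   journey picture|
|             heart|

Derivation:
Line 1: ['network', 'tomato', 'go'] (min_width=17, slack=1)
Line 2: ['brick', 'code', 'voice'] (min_width=16, slack=2)
Line 3: ['picture', 'quick'] (min_width=13, slack=5)
Line 4: ['clean', 'ocean'] (min_width=11, slack=7)
Line 5: ['journey', 'picture'] (min_width=15, slack=3)
Line 6: ['heart'] (min_width=5, slack=13)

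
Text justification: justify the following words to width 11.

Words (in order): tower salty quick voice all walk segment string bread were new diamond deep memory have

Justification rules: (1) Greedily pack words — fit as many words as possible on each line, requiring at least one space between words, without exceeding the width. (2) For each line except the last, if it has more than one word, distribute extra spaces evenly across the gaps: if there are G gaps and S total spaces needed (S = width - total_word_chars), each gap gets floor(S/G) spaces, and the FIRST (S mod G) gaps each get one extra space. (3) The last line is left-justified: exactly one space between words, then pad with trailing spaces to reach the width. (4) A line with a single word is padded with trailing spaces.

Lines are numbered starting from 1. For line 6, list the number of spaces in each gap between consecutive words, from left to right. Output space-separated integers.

Answer: 2

Derivation:
Line 1: ['tower', 'salty'] (min_width=11, slack=0)
Line 2: ['quick', 'voice'] (min_width=11, slack=0)
Line 3: ['all', 'walk'] (min_width=8, slack=3)
Line 4: ['segment'] (min_width=7, slack=4)
Line 5: ['string'] (min_width=6, slack=5)
Line 6: ['bread', 'were'] (min_width=10, slack=1)
Line 7: ['new', 'diamond'] (min_width=11, slack=0)
Line 8: ['deep', 'memory'] (min_width=11, slack=0)
Line 9: ['have'] (min_width=4, slack=7)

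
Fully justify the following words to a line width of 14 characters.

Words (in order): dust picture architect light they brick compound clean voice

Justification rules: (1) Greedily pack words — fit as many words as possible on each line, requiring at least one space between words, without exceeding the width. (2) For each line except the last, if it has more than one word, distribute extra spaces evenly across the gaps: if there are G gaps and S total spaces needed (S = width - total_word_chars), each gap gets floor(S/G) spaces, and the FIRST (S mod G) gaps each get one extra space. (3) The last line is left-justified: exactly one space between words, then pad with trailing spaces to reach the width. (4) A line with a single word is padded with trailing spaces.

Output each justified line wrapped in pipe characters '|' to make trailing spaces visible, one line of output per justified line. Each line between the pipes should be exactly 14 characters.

Answer: |dust   picture|
|architect     |
|light     they|
|brick compound|
|clean voice   |

Derivation:
Line 1: ['dust', 'picture'] (min_width=12, slack=2)
Line 2: ['architect'] (min_width=9, slack=5)
Line 3: ['light', 'they'] (min_width=10, slack=4)
Line 4: ['brick', 'compound'] (min_width=14, slack=0)
Line 5: ['clean', 'voice'] (min_width=11, slack=3)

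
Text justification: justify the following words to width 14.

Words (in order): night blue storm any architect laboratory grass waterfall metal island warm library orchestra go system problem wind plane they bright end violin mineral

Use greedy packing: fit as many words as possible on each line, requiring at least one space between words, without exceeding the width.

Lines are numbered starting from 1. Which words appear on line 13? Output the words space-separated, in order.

Answer: end violin

Derivation:
Line 1: ['night', 'blue'] (min_width=10, slack=4)
Line 2: ['storm', 'any'] (min_width=9, slack=5)
Line 3: ['architect'] (min_width=9, slack=5)
Line 4: ['laboratory'] (min_width=10, slack=4)
Line 5: ['grass'] (min_width=5, slack=9)
Line 6: ['waterfall'] (min_width=9, slack=5)
Line 7: ['metal', 'island'] (min_width=12, slack=2)
Line 8: ['warm', 'library'] (min_width=12, slack=2)
Line 9: ['orchestra', 'go'] (min_width=12, slack=2)
Line 10: ['system', 'problem'] (min_width=14, slack=0)
Line 11: ['wind', 'plane'] (min_width=10, slack=4)
Line 12: ['they', 'bright'] (min_width=11, slack=3)
Line 13: ['end', 'violin'] (min_width=10, slack=4)
Line 14: ['mineral'] (min_width=7, slack=7)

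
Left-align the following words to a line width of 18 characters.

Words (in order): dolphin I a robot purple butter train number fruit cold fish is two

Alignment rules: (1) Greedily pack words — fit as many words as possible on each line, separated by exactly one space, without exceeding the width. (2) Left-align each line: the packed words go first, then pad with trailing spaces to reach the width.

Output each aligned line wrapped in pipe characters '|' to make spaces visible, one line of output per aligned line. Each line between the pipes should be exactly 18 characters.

Answer: |dolphin I a robot |
|purple butter     |
|train number fruit|
|cold fish is two  |

Derivation:
Line 1: ['dolphin', 'I', 'a', 'robot'] (min_width=17, slack=1)
Line 2: ['purple', 'butter'] (min_width=13, slack=5)
Line 3: ['train', 'number', 'fruit'] (min_width=18, slack=0)
Line 4: ['cold', 'fish', 'is', 'two'] (min_width=16, slack=2)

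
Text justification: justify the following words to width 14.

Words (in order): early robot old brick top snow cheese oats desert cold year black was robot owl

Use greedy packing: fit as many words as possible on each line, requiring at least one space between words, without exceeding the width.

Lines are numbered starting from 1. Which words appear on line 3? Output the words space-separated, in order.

Line 1: ['early', 'robot'] (min_width=11, slack=3)
Line 2: ['old', 'brick', 'top'] (min_width=13, slack=1)
Line 3: ['snow', 'cheese'] (min_width=11, slack=3)
Line 4: ['oats', 'desert'] (min_width=11, slack=3)
Line 5: ['cold', 'year'] (min_width=9, slack=5)
Line 6: ['black', 'was'] (min_width=9, slack=5)
Line 7: ['robot', 'owl'] (min_width=9, slack=5)

Answer: snow cheese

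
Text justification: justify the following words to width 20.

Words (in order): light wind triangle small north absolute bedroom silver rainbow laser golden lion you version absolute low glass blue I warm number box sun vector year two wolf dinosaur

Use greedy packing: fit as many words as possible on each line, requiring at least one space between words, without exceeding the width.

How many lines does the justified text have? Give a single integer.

Answer: 9

Derivation:
Line 1: ['light', 'wind', 'triangle'] (min_width=19, slack=1)
Line 2: ['small', 'north', 'absolute'] (min_width=20, slack=0)
Line 3: ['bedroom', 'silver'] (min_width=14, slack=6)
Line 4: ['rainbow', 'laser', 'golden'] (min_width=20, slack=0)
Line 5: ['lion', 'you', 'version'] (min_width=16, slack=4)
Line 6: ['absolute', 'low', 'glass'] (min_width=18, slack=2)
Line 7: ['blue', 'I', 'warm', 'number'] (min_width=18, slack=2)
Line 8: ['box', 'sun', 'vector', 'year'] (min_width=19, slack=1)
Line 9: ['two', 'wolf', 'dinosaur'] (min_width=17, slack=3)
Total lines: 9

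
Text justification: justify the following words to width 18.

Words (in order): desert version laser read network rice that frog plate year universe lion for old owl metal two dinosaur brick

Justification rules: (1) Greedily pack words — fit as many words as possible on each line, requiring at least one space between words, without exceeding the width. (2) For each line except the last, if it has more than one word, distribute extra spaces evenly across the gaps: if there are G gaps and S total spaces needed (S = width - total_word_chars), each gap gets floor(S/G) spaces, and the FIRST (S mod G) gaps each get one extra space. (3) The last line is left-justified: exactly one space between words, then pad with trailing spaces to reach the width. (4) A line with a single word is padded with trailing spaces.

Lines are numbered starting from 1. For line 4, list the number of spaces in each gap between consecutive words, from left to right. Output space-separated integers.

Answer: 9

Derivation:
Line 1: ['desert', 'version'] (min_width=14, slack=4)
Line 2: ['laser', 'read', 'network'] (min_width=18, slack=0)
Line 3: ['rice', 'that', 'frog'] (min_width=14, slack=4)
Line 4: ['plate', 'year'] (min_width=10, slack=8)
Line 5: ['universe', 'lion', 'for'] (min_width=17, slack=1)
Line 6: ['old', 'owl', 'metal', 'two'] (min_width=17, slack=1)
Line 7: ['dinosaur', 'brick'] (min_width=14, slack=4)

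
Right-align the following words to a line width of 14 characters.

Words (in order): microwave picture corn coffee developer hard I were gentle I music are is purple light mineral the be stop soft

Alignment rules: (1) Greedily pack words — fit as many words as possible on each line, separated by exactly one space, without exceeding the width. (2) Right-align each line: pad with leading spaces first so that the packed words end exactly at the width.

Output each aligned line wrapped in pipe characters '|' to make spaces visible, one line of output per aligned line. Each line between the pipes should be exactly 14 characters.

Line 1: ['microwave'] (min_width=9, slack=5)
Line 2: ['picture', 'corn'] (min_width=12, slack=2)
Line 3: ['coffee'] (min_width=6, slack=8)
Line 4: ['developer', 'hard'] (min_width=14, slack=0)
Line 5: ['I', 'were', 'gentle'] (min_width=13, slack=1)
Line 6: ['I', 'music', 'are', 'is'] (min_width=14, slack=0)
Line 7: ['purple', 'light'] (min_width=12, slack=2)
Line 8: ['mineral', 'the', 'be'] (min_width=14, slack=0)
Line 9: ['stop', 'soft'] (min_width=9, slack=5)

Answer: |     microwave|
|  picture corn|
|        coffee|
|developer hard|
| I were gentle|
|I music are is|
|  purple light|
|mineral the be|
|     stop soft|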